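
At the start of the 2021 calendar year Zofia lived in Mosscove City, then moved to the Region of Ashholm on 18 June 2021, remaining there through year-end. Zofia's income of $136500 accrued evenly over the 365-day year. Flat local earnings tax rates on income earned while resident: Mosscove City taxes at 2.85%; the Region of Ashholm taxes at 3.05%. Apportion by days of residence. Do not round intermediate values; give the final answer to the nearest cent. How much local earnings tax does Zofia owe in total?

Mosscove City, 1 January – 17 June 2021: 168 days → $136500 × 2.85% × 168/365 = $1790.5808
The Region of Ashholm, 18 June – 31 December 2021: 197 days → $136500 × 3.05% × 197/365 = $2247.0144
Total = $4037.5952

$4037.60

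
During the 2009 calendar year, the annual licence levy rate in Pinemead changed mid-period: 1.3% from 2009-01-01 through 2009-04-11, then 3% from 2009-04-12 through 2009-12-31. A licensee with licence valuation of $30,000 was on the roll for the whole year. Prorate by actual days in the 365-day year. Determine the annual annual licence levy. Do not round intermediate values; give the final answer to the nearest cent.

$758.88

2009-01-01 to 2009-04-11: 101 days at 1.3% → $30,000 × 1.3% × 101/365 = $107.9178
2009-04-12 to 2009-12-31: 264 days at 3% → $30,000 × 3% × 264/365 = $650.9589
Total = $758.8767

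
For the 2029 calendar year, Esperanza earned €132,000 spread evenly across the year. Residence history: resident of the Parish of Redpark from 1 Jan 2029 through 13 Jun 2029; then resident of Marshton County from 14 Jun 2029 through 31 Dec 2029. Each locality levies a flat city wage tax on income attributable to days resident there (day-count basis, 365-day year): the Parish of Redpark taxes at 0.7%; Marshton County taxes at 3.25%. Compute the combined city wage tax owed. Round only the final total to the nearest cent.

The Parish of Redpark, 1 Jan – 13 Jun 2029: 164 days → €132,000 × 0.7% × 164/365 = €415.1671
Marshton County, 14 Jun – 31 Dec 2029: 201 days → €132,000 × 3.25% × 201/365 = €2,362.4384
Total = €2,777.6055

€2,777.61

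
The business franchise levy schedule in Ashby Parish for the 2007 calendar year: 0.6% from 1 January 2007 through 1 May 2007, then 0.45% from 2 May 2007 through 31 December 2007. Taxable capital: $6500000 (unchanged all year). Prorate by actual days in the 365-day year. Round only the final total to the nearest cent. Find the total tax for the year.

1 January – 1 May 2007: 121 days at 0.6% → $6500000 × 0.6% × 121/365 = $12928.7671
2 May – 31 December 2007: 244 days at 0.45% → $6500000 × 0.45% × 244/365 = $19553.4247
Total = $32482.1918

$32482.19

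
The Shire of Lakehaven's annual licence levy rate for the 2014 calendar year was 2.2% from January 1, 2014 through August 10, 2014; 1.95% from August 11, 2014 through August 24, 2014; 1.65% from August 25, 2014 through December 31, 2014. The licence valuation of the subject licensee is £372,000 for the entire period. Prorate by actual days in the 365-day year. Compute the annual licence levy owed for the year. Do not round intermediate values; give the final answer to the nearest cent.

January 1 – August 10, 2014: 222 days at 2.2% → £372,000 × 2.2% × 222/365 = £4,977.6658
August 11 – August 24, 2014: 14 days at 1.95% → £372,000 × 1.95% × 14/365 = £278.2356
August 25 – December 31, 2014: 129 days at 1.65% → £372,000 × 1.65% × 129/365 = £2,169.3205
Total = £7,425.2219

£7,425.22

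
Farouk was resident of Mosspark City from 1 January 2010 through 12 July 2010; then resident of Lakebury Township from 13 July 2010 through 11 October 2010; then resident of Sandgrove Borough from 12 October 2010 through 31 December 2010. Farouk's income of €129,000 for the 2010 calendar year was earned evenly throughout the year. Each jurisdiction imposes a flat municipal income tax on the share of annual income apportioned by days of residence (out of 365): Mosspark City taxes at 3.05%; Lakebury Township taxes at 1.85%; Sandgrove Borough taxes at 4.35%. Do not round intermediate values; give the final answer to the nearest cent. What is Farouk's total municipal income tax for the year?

€3,920.72

Mosspark City, 1 January – 12 July 2010: 193 days → €129,000 × 3.05% × 193/365 = €2,080.4342
Lakebury Township, 13 July – 11 October 2010: 91 days → €129,000 × 1.85% × 91/365 = €594.9904
Sandgrove Borough, 12 October – 31 December 2010: 81 days → €129,000 × 4.35% × 81/365 = €1,245.2918
Total = €3,920.7164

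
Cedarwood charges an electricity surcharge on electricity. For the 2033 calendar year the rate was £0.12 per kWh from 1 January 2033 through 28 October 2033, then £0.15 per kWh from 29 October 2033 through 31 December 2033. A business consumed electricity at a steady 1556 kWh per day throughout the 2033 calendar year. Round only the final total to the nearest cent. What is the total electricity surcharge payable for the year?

1 January – 28 October 2033: 301 days × 1556 kWh/day = 468,356 kWh at £0.12/kWh → £56,202.72
29 October – 31 December 2033: 64 days × 1556 kWh/day = 99,584 kWh at £0.15/kWh → £14,937.60

£71,140.32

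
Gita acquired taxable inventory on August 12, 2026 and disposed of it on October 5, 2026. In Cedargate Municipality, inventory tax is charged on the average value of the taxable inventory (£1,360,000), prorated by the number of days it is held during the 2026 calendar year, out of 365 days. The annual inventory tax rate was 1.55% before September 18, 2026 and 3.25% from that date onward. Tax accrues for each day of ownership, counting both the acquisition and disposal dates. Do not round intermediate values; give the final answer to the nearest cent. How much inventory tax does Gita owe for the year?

£4,316.60

August 12 – September 17, 2026: 37 days at 1.55% → £1,360,000 × 1.55% × 37/365 = £2,136.8767
September 18 – October 5, 2026: 18 days at 3.25% → £1,360,000 × 3.25% × 18/365 = £2,179.7260
Total = £4,316.6027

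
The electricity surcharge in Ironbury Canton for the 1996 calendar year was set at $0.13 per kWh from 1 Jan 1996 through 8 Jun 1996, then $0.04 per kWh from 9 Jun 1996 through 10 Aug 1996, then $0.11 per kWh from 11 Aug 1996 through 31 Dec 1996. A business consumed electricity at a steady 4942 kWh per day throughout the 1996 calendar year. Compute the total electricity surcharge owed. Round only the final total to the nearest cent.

$192985.10

1 Jan – 8 Jun 1996: 160 days × 4942 kWh/day = 790,720 kWh at $0.13/kWh → $102793.60
9 Jun – 10 Aug 1996: 63 days × 4942 kWh/day = 311,346 kWh at $0.04/kWh → $12453.84
11 Aug – 31 Dec 1996: 143 days × 4942 kWh/day = 706,706 kWh at $0.11/kWh → $77737.66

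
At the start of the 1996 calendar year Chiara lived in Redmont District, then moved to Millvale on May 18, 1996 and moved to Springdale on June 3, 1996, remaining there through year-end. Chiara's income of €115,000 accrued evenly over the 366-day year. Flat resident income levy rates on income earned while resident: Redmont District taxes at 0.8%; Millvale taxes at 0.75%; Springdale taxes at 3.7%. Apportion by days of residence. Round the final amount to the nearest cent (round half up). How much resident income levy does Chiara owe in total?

€2,849.23

Redmont District, January 1 – May 17, 1996: 138 days → €115,000 × 0.8% × 138/366 = €346.8852
Millvale, May 18 – June 2, 1996: 16 days → €115,000 × 0.75% × 16/366 = €37.7049
Springdale, June 3 – December 31, 1996: 212 days → €115,000 × 3.7% × 212/366 = €2,464.6448
Total = €2,849.2350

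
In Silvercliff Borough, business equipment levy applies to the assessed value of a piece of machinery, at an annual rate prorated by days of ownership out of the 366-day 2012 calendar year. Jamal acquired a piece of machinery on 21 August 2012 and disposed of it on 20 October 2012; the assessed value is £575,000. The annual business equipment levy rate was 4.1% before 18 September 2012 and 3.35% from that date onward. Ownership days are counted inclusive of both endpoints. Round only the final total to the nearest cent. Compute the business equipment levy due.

£3,540.33

21 August – 17 September 2012: 28 days at 4.1% → £575,000 × 4.1% × 28/366 = £1,803.5519
18 September – 20 October 2012: 33 days at 3.35% → £575,000 × 3.35% × 33/366 = £1,736.7828
Total = £3,540.3347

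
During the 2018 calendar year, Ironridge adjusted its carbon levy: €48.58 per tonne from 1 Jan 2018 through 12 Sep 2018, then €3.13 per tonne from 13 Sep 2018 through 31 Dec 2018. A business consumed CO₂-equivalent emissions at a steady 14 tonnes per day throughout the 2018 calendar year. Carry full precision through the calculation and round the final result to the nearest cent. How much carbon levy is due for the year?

€178250.80

1 Jan – 12 Sep 2018: 255 days × 14 tonnes/day = 3,570 tonnes at €48.58/tonne → €173430.60
13 Sep – 31 Dec 2018: 110 days × 14 tonnes/day = 1,540 tonnes at €3.13/tonne → €4820.20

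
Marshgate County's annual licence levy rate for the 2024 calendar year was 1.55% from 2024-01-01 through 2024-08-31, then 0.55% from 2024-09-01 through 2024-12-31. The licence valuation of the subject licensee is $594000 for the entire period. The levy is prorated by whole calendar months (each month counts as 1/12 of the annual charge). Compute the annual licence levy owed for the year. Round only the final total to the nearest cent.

2024-01-01 to 2024-08-31: 8 months at 1.55% → $594000 × 1.55% × 8/12 = $6138.0000
2024-09-01 to 2024-12-31: 4 months at 0.55% → $594000 × 0.55% × 4/12 = $1089.0000
Total = $7227.0000

$7227.00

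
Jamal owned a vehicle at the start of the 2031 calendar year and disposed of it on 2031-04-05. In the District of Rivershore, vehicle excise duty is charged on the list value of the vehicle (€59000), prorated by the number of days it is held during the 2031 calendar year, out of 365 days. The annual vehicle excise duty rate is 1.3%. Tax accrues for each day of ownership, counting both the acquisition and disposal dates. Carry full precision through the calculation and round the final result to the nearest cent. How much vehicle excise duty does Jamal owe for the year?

€199.63

Days held (2031-01-01 to 2031-04-05): 95 out of 365
Tax = €59000 × 1.3% × 95/365 = €199.6301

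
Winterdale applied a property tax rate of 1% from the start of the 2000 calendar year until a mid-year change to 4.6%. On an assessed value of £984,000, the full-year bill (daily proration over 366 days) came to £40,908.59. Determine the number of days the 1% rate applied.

45 days

Let d = days at the first rate; then 366 − d days at the second rate.
£984,000 × [1%·d + 4.6%·(366−d)] / 366 = £40,908.59
Solving gives d = 45, so the new rate took effect on 15 Feb 2000.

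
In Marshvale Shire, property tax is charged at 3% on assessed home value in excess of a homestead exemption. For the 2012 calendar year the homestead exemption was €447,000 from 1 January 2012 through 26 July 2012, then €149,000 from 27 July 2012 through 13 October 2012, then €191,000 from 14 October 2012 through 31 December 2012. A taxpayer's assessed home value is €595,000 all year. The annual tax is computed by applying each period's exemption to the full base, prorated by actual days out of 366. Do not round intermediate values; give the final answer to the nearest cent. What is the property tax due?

1 January – 26 July 2012: 208 days, exemption €447,000 → (€595,000 − €447,000) × 3% × 208/366 = €2,523.2787
27 July – 13 October 2012: 79 days, exemption €149,000 → (€595,000 − €149,000) × 3% × 79/366 = €2,888.0328
14 October – 31 December 2012: 79 days, exemption €191,000 → (€595,000 − €191,000) × 3% × 79/366 = €2,616.0656
Total = €8,027.3770

€8,027.38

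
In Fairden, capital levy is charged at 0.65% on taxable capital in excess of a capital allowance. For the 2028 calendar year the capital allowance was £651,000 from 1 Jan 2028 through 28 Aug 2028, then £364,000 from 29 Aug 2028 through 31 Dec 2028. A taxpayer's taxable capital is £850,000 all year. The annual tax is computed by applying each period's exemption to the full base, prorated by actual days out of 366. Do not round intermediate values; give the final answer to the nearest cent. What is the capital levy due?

1 Jan – 28 Aug 2028: 241 days, exemption £651,000 → (£850,000 − £651,000) × 0.65% × 241/366 = £851.7309
29 Aug – 31 Dec 2028: 125 days, exemption £364,000 → (£850,000 − £364,000) × 0.65% × 125/366 = £1,078.8934
Total = £1,930.6243

£1,930.62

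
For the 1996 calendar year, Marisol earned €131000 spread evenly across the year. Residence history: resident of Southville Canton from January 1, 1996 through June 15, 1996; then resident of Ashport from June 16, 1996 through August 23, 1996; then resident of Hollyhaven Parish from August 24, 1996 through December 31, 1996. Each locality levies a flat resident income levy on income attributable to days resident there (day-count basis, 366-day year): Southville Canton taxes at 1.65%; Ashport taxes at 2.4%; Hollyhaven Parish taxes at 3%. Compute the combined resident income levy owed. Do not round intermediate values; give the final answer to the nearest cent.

€2974.88

Southville Canton, January 1 – June 15, 1996: 167 days → €131000 × 1.65% × 167/366 = €986.2582
Ashport, June 16 – August 23, 1996: 69 days → €131000 × 2.4% × 69/366 = €592.7213
Hollyhaven Parish, August 24 – December 31, 1996: 130 days → €131000 × 3% × 130/366 = €1395.9016
Total = €2974.8811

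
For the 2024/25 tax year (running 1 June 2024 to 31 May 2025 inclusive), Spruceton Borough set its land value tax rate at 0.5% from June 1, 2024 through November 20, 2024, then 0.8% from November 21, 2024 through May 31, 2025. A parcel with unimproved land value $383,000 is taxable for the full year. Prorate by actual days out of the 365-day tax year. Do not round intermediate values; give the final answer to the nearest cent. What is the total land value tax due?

$2,519.41

June 1 – November 20, 2024: 173 days at 0.5% → $383,000 × 0.5% × 173/365 = $907.6575
November 21, 2024 – May 31, 2025: 192 days at 0.8% → $383,000 × 0.8% × 192/365 = $1,611.7479
Total = $2,519.4055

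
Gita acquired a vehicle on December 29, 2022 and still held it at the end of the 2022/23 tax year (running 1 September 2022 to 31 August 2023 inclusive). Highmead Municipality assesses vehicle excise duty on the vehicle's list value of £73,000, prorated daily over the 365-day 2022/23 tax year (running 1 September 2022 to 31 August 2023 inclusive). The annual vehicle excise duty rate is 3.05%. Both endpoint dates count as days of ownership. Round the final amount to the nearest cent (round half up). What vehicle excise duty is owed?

£1,500.60

Days held (December 29, 2022 – August 31, 2023): 246 out of 365
Tax = £73,000 × 3.05% × 246/365 = £1,500.6000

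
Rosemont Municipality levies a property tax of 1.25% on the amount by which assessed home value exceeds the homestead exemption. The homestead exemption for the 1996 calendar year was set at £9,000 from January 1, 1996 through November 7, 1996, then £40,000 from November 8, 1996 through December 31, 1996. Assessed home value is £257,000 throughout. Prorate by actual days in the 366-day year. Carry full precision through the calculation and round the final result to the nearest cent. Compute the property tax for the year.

£3,042.83

January 1 – November 7, 1996: 312 days, exemption £9,000 → (£257,000 − £9,000) × 1.25% × 312/366 = £2,642.6230
November 8 – December 31, 1996: 54 days, exemption £40,000 → (£257,000 − £40,000) × 1.25% × 54/366 = £400.2049
Total = £3,042.8279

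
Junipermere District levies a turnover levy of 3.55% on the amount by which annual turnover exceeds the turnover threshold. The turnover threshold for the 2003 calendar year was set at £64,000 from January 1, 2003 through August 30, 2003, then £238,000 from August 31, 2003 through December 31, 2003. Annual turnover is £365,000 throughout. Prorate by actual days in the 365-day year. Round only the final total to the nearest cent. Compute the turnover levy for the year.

January 1 – August 30, 2003: 242 days, exemption £64,000 → (£365,000 − £64,000) × 3.55% × 242/365 = £7,084.6329
August 31 – December 31, 2003: 123 days, exemption £238,000 → (£365,000 − £238,000) × 3.55% × 123/365 = £1,519.3027
Total = £8,603.9356

£8,603.94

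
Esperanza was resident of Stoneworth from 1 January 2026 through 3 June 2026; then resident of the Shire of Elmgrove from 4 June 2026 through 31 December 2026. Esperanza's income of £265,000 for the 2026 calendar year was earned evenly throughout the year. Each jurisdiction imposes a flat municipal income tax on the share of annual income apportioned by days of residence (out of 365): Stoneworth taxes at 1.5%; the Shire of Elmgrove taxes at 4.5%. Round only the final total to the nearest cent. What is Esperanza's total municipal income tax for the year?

£8,570.75

Stoneworth, 1 January – 3 June 2026: 154 days → £265,000 × 1.5% × 154/365 = £1,677.1233
The Shire of Elmgrove, 4 June – 31 December 2026: 211 days → £265,000 × 4.5% × 211/365 = £6,893.6301
Total = £8,570.7534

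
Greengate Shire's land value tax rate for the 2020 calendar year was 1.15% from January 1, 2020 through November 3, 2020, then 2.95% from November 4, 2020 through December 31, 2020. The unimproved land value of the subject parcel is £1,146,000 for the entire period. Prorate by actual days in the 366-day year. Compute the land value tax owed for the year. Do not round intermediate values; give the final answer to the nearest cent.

January 1 – November 3, 2020: 308 days at 1.15% → £1,146,000 × 1.15% × 308/366 = £11,090.5246
November 4 – December 31, 2020: 58 days at 2.95% → £1,146,000 × 2.95% × 58/366 = £5,357.3934
Total = £16,447.9180

£16,447.92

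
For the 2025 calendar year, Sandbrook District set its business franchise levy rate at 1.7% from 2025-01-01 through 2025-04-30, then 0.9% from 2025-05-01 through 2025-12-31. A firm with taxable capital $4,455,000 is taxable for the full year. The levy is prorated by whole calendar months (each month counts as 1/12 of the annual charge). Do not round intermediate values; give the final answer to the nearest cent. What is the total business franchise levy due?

$51,975.00

2025-01-01 to 2025-04-30: 4 months at 1.7% → $4,455,000 × 1.7% × 4/12 = $25,245.0000
2025-05-01 to 2025-12-31: 8 months at 0.9% → $4,455,000 × 0.9% × 8/12 = $26,730.0000
Total = $51,975.0000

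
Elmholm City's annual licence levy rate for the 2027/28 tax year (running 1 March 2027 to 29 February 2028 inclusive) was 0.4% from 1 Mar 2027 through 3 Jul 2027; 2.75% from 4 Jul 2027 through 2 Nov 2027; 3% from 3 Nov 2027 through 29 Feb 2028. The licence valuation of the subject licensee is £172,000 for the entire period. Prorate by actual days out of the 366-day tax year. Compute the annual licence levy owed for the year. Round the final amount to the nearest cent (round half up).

1 Mar – 3 Jul 2027: 125 days at 0.4% → £172,000 × 0.4% × 125/366 = £234.9727
4 Jul – 2 Nov 2027: 122 days at 2.75% → £172,000 × 2.75% × 122/366 = £1,576.6667
3 Nov 2027 – 29 Feb 2028: 119 days at 3% → £172,000 × 3% × 119/366 = £1,677.7049
Total = £3,489.3443

£3,489.34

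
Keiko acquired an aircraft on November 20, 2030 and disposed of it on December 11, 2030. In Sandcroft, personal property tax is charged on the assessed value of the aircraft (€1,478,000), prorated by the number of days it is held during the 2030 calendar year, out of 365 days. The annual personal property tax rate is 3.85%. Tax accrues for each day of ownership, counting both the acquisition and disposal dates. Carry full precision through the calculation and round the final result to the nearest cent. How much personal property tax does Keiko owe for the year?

€3,429.77

Days held (November 20 – December 11, 2030): 22 out of 365
Tax = €1,478,000 × 3.85% × 22/365 = €3,429.7699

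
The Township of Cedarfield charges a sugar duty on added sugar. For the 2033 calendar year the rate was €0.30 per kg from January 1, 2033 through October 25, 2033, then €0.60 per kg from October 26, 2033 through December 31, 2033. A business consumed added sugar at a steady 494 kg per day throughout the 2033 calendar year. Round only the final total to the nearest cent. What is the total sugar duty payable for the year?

€64,022.40

January 1 – October 25, 2033: 298 days × 494 kg/day = 147,212 kg at €0.30/kg → €44,163.60
October 26 – December 31, 2033: 67 days × 494 kg/day = 33,098 kg at €0.60/kg → €19,858.80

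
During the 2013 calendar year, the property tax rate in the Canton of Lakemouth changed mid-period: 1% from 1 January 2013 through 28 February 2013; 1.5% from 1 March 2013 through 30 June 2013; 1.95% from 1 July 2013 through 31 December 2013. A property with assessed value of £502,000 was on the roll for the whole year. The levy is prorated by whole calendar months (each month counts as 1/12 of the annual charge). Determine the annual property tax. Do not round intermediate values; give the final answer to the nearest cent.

1 January – 28 February 2013: 2 months at 1% → £502,000 × 1% × 2/12 = £836.6667
1 March – 30 June 2013: 4 months at 1.5% → £502,000 × 1.5% × 4/12 = £2,510.0000
1 July – 31 December 2013: 6 months at 1.95% → £502,000 × 1.95% × 6/12 = £4,894.5000
Total = £8,241.1667

£8,241.17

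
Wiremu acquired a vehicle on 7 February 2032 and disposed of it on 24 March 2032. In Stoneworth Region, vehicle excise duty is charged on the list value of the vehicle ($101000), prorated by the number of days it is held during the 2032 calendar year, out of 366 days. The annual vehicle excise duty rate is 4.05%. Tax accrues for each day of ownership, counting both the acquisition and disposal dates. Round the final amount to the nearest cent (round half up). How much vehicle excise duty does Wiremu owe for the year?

Days held (7 February – 24 March 2032): 47 out of 366
Tax = $101000 × 4.05% × 47/366 = $525.2828

$525.28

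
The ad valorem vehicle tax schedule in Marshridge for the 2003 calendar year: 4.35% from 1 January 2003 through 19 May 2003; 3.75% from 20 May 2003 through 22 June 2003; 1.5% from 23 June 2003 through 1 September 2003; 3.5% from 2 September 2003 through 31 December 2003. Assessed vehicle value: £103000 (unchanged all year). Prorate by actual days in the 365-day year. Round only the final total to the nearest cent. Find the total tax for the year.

1 January – 19 May 2003: 139 days at 4.35% → £103000 × 4.35% × 139/365 = £1706.2726
20 May – 22 June 2003: 34 days at 3.75% → £103000 × 3.75% × 34/365 = £359.7945
23 June – 1 September 2003: 71 days at 1.5% → £103000 × 1.5% × 71/365 = £300.5342
2 September – 31 December 2003: 121 days at 3.5% → £103000 × 3.5% × 121/365 = £1195.0822
Total = £3561.6836

£3561.68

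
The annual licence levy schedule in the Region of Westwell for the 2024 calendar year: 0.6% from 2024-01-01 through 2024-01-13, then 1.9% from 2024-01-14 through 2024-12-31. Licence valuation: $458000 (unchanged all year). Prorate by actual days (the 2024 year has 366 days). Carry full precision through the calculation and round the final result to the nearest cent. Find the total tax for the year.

$8490.52

2024-01-01 to 2024-01-13: 13 days at 0.6% → $458000 × 0.6% × 13/366 = $97.6066
2024-01-14 to 2024-12-31: 353 days at 1.9% → $458000 × 1.9% × 353/366 = $8392.9126
Total = $8490.5191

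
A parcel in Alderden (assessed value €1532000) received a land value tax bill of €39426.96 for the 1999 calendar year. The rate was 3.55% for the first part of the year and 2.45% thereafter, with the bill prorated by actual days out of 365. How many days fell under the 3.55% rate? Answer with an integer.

41 days

Let d = days at the first rate; then 365 − d days at the second rate.
€1532000 × [3.55%·d + 2.45%·(365−d)] / 365 = €39426.96
Solving gives d = 41, so the new rate took effect on February 11, 1999.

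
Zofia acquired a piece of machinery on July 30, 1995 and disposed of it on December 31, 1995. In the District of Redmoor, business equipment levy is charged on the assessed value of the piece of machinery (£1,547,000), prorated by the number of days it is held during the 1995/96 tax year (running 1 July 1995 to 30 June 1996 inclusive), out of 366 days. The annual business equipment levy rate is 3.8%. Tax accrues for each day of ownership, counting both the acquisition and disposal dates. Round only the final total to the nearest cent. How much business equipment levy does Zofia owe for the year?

Days held (July 30 – December 31, 1995): 155 out of 366
Tax = £1,547,000 × 3.8% × 155/366 = £24,895.7104

£24,895.71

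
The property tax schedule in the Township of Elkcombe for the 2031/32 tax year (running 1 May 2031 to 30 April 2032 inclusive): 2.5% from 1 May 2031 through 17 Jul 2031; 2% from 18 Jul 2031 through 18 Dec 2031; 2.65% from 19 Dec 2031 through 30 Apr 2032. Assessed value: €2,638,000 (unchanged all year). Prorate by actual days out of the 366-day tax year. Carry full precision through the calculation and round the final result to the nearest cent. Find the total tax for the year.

€61,848.85

1 May – 17 Jul 2031: 78 days at 2.5% → €2,638,000 × 2.5% × 78/366 = €14,054.9180
18 Jul – 18 Dec 2031: 154 days at 2% → €2,638,000 × 2% × 154/366 = €22,199.5628
19 Dec 2031 – 30 Apr 2032: 134 days at 2.65% → €2,638,000 × 2.65% × 134/366 = €25,594.3661
Total = €61,848.8470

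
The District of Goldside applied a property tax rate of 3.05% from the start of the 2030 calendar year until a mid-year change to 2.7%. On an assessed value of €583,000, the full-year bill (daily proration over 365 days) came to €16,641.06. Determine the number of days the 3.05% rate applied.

Let d = days at the first rate; then 365 − d days at the second rate.
€583,000 × [3.05%·d + 2.7%·(365−d)] / 365 = €16,641.06
Solving gives d = 161, so the new rate took effect on 11 June 2030.

161 days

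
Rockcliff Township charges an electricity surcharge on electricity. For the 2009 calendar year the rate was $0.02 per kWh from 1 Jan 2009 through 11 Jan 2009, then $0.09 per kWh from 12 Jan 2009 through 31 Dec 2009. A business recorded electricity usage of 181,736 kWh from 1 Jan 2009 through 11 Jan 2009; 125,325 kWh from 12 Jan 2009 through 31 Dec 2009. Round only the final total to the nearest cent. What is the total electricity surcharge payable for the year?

$14,913.97

1 Jan – 11 Jan 2009: 181,736 kWh at $0.02/kWh → $3,634.72
12 Jan – 31 Dec 2009: 125,325 kWh at $0.09/kWh → $11,279.25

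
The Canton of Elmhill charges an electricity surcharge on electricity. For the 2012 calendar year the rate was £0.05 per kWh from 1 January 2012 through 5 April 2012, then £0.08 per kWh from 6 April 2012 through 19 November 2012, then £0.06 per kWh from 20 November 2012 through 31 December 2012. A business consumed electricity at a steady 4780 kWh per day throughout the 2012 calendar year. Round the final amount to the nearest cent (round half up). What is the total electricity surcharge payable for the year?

1 January – 5 April 2012: 96 days × 4780 kWh/day = 458,880 kWh at £0.05/kWh → £22,944.00
6 April – 19 November 2012: 228 days × 4780 kWh/day = 1,089,840 kWh at £0.08/kWh → £87,187.20
20 November – 31 December 2012: 42 days × 4780 kWh/day = 200,760 kWh at £0.06/kWh → £12,045.60

£122,176.80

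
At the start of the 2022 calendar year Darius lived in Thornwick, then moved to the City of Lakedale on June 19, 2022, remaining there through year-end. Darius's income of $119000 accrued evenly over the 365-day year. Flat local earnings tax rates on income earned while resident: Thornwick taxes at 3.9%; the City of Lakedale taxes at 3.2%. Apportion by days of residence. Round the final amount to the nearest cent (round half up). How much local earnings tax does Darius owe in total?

$4193.69

Thornwick, January 1 – June 18, 2022: 169 days → $119000 × 3.9% × 169/365 = $2148.8466
The City of Lakedale, June 19 – December 31, 2022: 196 days → $119000 × 3.2% × 196/365 = $2044.8438
Total = $4193.6904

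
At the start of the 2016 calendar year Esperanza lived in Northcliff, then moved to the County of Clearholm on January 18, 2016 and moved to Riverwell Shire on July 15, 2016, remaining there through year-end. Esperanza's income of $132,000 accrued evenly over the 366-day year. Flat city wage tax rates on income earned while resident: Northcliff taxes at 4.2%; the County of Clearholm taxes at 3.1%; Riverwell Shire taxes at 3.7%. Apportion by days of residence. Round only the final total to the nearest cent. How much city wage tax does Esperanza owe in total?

$4,527.31

Northcliff, January 1 – January 17, 2016: 17 days → $132,000 × 4.2% × 17/366 = $257.5082
The County of Clearholm, January 18 – July 14, 2016: 179 days → $132,000 × 3.1% × 179/366 = $2,001.2787
Riverwell Shire, July 15 – December 31, 2016: 170 days → $132,000 × 3.7% × 170/366 = $2,268.5246
Total = $4,527.3115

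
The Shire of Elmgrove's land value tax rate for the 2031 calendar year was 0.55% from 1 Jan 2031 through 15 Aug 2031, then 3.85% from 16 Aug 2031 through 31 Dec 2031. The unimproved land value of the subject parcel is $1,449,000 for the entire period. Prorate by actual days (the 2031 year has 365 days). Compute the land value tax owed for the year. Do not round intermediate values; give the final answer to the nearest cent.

$26,048.26

1 Jan – 15 Aug 2031: 227 days at 0.55% → $1,449,000 × 0.55% × 227/365 = $4,956.3740
16 Aug – 31 Dec 2031: 138 days at 3.85% → $1,449,000 × 3.85% × 138/365 = $21,091.8822
Total = $26,048.2562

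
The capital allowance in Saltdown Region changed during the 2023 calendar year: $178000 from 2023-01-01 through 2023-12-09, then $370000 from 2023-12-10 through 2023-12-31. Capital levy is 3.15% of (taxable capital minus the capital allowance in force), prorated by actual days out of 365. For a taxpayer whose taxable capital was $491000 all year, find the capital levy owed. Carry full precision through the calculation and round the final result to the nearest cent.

2023-01-01 to 2023-12-09: 343 days, exemption $178000 → ($491000 − $178000) × 3.15% × 343/365 = $9265.2288
2023-12-10 to 2023-12-31: 22 days, exemption $370000 → ($491000 − $370000) × 3.15% × 22/365 = $229.7342
Total = $9494.9630

$9494.96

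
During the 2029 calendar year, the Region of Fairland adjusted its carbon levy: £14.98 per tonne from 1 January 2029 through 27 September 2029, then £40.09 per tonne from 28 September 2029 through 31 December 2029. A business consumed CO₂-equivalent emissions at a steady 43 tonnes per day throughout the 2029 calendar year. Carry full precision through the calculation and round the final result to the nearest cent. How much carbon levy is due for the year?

£337,685.45

1 January – 27 September 2029: 270 days × 43 tonnes/day = 11,610 tonnes at £14.98/tonne → £173,917.80
28 September – 31 December 2029: 95 days × 43 tonnes/day = 4,085 tonnes at £40.09/tonne → £163,767.65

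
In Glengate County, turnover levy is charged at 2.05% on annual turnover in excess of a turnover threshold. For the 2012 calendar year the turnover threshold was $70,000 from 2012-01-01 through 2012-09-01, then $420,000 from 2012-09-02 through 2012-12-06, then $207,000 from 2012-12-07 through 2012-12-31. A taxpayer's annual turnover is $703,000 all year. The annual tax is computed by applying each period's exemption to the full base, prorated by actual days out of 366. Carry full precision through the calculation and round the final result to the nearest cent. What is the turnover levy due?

2012-01-01 to 2012-09-01: 245 days, exemption $70,000 → ($703,000 − $70,000) × 2.05% × 245/366 = $8,686.4549
2012-09-02 to 2012-12-06: 96 days, exemption $420,000 → ($703,000 − $420,000) × 2.05% × 96/366 = $1,521.7049
2012-12-07 to 2012-12-31: 25 days, exemption $207,000 → ($703,000 − $207,000) × 2.05% × 25/366 = $694.5355
Total = $10,902.6954

$10,902.70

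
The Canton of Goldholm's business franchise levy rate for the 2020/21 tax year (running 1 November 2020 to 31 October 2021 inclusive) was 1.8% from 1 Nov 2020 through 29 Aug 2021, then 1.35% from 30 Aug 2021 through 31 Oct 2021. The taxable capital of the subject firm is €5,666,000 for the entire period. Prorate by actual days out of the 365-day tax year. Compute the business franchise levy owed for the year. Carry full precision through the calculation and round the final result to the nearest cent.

€97,587.15

1 Nov 2020 – 29 Aug 2021: 302 days at 1.8% → €5,666,000 × 1.8% × 302/365 = €84,384.5918
30 Aug – 31 Oct 2021: 63 days at 1.35% → €5,666,000 × 1.35% × 63/365 = €13,202.5562
Total = €97,587.1479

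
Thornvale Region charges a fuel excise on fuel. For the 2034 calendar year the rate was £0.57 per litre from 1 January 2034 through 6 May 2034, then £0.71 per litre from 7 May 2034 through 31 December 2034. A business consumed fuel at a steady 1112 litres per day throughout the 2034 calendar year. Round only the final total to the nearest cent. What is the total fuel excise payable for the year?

1 January – 6 May 2034: 126 days × 1112 litres/day = 140,112 litres at £0.57/litre → £79,863.84
7 May – 31 December 2034: 239 days × 1112 litres/day = 265,768 litres at £0.71/litre → £188,695.28

£268,559.12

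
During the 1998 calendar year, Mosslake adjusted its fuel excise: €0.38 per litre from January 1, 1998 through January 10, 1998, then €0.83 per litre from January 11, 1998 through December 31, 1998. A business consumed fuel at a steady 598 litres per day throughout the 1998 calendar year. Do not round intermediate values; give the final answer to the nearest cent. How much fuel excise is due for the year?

January 1 – January 10, 1998: 10 days × 598 litres/day = 5,980 litres at €0.38/litre → €2,272.40
January 11 – December 31, 1998: 355 days × 598 litres/day = 212,290 litres at €0.83/litre → €176,200.70

€178,473.10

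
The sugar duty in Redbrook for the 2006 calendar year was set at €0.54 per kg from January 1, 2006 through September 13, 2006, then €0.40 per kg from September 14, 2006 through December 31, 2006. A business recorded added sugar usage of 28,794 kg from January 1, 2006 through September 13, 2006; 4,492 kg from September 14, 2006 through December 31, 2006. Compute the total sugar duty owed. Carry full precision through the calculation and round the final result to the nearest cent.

€17345.56

January 1 – September 13, 2006: 28,794 kg at €0.54/kg → €15548.76
September 14 – December 31, 2006: 4,492 kg at €0.40/kg → €1796.80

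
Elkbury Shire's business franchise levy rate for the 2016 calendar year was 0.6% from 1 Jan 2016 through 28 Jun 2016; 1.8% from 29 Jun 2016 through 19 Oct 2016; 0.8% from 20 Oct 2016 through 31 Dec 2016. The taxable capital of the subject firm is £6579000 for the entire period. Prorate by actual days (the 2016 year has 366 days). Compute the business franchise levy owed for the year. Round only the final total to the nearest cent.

1 Jan – 28 Jun 2016: 180 days at 0.6% → £6579000 × 0.6% × 180/366 = £19413.4426
29 Jun – 19 Oct 2016: 113 days at 1.8% → £6579000 × 1.8% × 113/366 = £36561.9836
20 Oct – 31 Dec 2016: 73 days at 0.8% → £6579000 × 0.8% × 73/366 = £10497.6393
Total = £66473.0656

£66473.07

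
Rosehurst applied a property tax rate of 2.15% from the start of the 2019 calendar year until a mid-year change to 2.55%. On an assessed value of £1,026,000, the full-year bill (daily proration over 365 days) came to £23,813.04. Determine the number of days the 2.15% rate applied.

Let d = days at the first rate; then 365 − d days at the second rate.
£1,026,000 × [2.15%·d + 2.55%·(365−d)] / 365 = £23,813.04
Solving gives d = 209, so the new rate took effect on 29 Jul 2019.

209 days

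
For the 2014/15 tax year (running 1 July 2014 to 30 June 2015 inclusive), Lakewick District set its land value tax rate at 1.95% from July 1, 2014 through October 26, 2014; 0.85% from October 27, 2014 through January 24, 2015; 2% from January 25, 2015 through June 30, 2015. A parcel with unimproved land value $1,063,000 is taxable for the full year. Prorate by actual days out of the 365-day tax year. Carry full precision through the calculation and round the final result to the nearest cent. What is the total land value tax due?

$18,073.91

July 1 – October 26, 2014: 118 days at 1.95% → $1,063,000 × 1.95% × 118/365 = $6,701.2685
October 27, 2014 – January 24, 2015: 90 days at 0.85% → $1,063,000 × 0.85% × 90/365 = $2,227.9315
January 25 – June 30, 2015: 157 days at 2% → $1,063,000 × 2% × 157/365 = $9,144.7123
Total = $18,073.9123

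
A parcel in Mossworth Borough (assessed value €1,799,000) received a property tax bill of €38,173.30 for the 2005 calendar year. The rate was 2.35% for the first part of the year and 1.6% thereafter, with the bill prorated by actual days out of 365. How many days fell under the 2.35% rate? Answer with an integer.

254 days

Let d = days at the first rate; then 365 − d days at the second rate.
€1,799,000 × [2.35%·d + 1.6%·(365−d)] / 365 = €38,173.30
Solving gives d = 254, so the new rate took effect on September 12, 2005.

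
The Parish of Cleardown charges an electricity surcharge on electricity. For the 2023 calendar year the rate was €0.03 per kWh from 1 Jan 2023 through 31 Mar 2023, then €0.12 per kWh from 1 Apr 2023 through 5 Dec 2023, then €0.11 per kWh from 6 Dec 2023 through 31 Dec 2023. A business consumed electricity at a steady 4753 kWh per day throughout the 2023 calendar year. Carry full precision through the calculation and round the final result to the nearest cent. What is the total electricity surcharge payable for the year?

€168446.32

1 Jan – 31 Mar 2023: 90 days × 4753 kWh/day = 427,770 kWh at €0.03/kWh → €12833.10
1 Apr – 5 Dec 2023: 249 days × 4753 kWh/day = 1,183,497 kWh at €0.12/kWh → €142019.64
6 Dec – 31 Dec 2023: 26 days × 4753 kWh/day = 123,578 kWh at €0.11/kWh → €13593.58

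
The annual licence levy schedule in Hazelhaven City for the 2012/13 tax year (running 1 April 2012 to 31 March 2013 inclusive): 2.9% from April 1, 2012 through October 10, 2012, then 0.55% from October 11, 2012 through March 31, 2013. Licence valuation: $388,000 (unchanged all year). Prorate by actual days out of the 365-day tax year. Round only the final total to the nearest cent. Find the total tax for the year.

$6,955.30

April 1 – October 10, 2012: 193 days at 2.9% → $388,000 × 2.9% × 193/365 = $5,949.6877
October 11, 2012 – March 31, 2013: 172 days at 0.55% → $388,000 × 0.55% × 172/365 = $1,005.6110
Total = $6,955.2986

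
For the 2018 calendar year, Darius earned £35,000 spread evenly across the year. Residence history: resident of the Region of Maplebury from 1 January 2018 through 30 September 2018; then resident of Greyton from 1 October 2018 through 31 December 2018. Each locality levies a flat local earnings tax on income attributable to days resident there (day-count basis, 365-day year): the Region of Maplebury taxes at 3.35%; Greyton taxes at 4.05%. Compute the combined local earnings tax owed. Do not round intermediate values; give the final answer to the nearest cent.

The Region of Maplebury, 1 January – 30 September 2018: 273 days → £35,000 × 3.35% × 273/365 = £876.9658
Greyton, 1 October – 31 December 2018: 92 days → £35,000 × 4.05% × 92/365 = £357.2877
Total = £1,234.2534

£1,234.25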